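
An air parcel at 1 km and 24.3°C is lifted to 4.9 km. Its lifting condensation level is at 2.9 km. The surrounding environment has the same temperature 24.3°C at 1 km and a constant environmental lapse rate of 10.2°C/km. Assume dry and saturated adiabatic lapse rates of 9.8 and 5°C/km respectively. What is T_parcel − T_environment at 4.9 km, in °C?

Parcel:
  1000 → 2900 m (dry, 9.8°C/km): ΔT = -9.8 × 1.9 = -18.62°C → T = 5.68°C
  2900 → 4900 m (saturated, 5°C/km): ΔT = -5 × 2 = -10°C → T = -4.32°C
Environment:
  1000 → 4900 m (environment, 10.2°C/km): ΔT = -10.2 × 3.9 = -39.78°C → T = -15.48°C
T_parcel − T_env = -4.32 − (-15.48) = +11.16°C

+11.16°C (parcel warmer than environment)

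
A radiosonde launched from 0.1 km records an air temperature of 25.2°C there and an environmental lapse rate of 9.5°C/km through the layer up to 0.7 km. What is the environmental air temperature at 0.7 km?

19.5°C

From 100 m to 700 m (environmental): cools by 9.5 × 0.6 = 5.7°C, giving 19.5°C.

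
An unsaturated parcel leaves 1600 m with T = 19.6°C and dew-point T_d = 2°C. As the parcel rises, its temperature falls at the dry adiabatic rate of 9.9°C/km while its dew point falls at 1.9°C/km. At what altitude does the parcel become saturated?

3800 m

T and T_d converge at 9.9 − 1.9 = 8°C per km
Height above start = (19.6 − 2) / 8 = 2.2 km
LCL altitude = 1600 m + 2200 m = 3800 m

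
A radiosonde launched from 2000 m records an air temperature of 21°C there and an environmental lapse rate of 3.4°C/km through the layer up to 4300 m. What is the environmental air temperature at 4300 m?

13.18°C

2000–4300 m, environmental: Δz = 2.3 km ⇒ ΔT = -7.82°C; T = 13.18°C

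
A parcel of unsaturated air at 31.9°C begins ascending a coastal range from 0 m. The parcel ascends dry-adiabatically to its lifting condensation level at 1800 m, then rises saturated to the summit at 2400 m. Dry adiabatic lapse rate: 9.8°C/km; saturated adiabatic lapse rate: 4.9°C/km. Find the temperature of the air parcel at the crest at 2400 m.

11.32°C

Dry to 1800 m: -9.8 × 1.8 km = -17.64°C, so T = 14.26°C.
Saturated to 2400 m: -4.9 × 0.6 km = -2.94°C, so T = 11.32°C.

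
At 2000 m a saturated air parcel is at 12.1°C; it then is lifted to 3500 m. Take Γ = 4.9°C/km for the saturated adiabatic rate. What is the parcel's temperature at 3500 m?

4.75°C

2000 → 3500 m (saturated adiabatic, 4.9°C/km): ΔT = -4.9 × 1.5 = -7.35°C → T = 4.75°C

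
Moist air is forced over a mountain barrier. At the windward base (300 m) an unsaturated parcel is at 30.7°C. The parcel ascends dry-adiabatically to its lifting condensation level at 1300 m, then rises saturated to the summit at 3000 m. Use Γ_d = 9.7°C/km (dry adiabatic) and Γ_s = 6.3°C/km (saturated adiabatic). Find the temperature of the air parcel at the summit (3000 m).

10.29°C

Dry to 1300 m: -9.7 × 1 km = -9.7°C, so T = 21°C.
Saturated to 3000 m: -6.3 × 1.7 km = -10.71°C, so T = 10.29°C.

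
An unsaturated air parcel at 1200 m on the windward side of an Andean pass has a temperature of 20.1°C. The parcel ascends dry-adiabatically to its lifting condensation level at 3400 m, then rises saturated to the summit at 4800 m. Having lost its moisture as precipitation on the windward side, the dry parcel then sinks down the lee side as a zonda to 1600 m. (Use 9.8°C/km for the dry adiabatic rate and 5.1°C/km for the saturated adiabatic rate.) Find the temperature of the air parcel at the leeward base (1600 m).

22.76°C

From 1200 m to 3400 m (dry): cools by 9.8 × 2.2 = 21.56°C, giving -1.46°C.
From 3400 m to 4800 m (saturated): cools by 5.1 × 1.4 = 7.14°C, giving -8.6°C.
From 4800 m to 1600 m (dry descent): warms by 9.8 × 3.2 = 31.36°C, giving 22.76°C.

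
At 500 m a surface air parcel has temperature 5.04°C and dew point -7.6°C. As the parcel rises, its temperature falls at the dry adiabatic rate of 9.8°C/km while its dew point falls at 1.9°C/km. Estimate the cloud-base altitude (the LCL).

T and T_d converge at 9.8 − 1.9 = 7.9°C per km
Height above start = (5.04 − (-7.6)) / 7.9 = 1.6 km
LCL altitude = 500 m + 1600 m = 2100 m

2100 m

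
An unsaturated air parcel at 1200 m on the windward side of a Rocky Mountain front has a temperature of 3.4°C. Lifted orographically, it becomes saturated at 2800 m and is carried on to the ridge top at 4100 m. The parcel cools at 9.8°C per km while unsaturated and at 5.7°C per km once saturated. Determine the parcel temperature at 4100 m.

1200 → 2800 m (dry, 9.8°C/km): ΔT = -9.8 × 1.6 = -15.68°C → T = -12.28°C
2800 → 4100 m (saturated, 5.7°C/km): ΔT = -5.7 × 1.3 = -7.41°C → T = -19.69°C

-19.69°C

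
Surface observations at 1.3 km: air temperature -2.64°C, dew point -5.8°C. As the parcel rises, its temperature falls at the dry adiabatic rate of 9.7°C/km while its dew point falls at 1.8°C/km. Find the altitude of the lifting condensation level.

T and T_d converge at 9.7 − 1.8 = 7.9°C per km
Height above start = (-2.64 − (-5.8)) / 7.9 = 0.4 km
LCL altitude = 1300 m + 400 m = 1700 m

1.7 km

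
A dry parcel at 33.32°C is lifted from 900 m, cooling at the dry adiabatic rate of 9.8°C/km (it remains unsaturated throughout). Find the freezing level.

4300 m

Height above start = (33.32 − 0) / 9.8 = 3.4 km
Altitude = 900 m + 3400 m = 4300 m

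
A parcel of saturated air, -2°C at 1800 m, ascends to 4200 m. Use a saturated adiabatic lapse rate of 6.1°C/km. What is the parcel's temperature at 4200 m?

From 1800 m to 4200 m (saturated adiabatic): cools by 6.1 × 2.4 = 14.64°C, giving -16.64°C.

-16.64°C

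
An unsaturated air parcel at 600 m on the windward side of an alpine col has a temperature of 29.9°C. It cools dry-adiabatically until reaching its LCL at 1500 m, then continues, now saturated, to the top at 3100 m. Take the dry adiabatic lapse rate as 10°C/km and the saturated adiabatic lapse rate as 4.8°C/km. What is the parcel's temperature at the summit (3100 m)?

13.22°C

600–1500 m, dry: Δz = 0.9 km ⇒ ΔT = -9°C; T = 20.9°C
1500–3100 m, saturated: Δz = 1.6 km ⇒ ΔT = -7.68°C; T = 13.22°C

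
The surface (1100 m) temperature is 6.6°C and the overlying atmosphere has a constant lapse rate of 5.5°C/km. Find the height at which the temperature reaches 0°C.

2300 m

Height above start = (6.6 − 0) / 5.5 = 1.2 km
Altitude = 1100 m + 1200 m = 2300 m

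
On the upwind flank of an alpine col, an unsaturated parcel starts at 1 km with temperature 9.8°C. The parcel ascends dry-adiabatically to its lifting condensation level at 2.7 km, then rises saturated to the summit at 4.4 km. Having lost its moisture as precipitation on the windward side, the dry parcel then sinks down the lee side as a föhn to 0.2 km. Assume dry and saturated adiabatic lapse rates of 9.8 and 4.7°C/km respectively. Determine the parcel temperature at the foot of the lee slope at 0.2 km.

1000 → 2700 m (dry, 9.8°C/km): ΔT = -9.8 × 1.7 = -16.66°C → T = -6.86°C
2700 → 4400 m (saturated, 4.7°C/km): ΔT = -4.7 × 1.7 = -7.99°C → T = -14.85°C
4400 → 200 m (dry descent, 9.8°C/km): ΔT = +9.8 × 4.2 = +41.16°C → T = 26.31°C

26.31°C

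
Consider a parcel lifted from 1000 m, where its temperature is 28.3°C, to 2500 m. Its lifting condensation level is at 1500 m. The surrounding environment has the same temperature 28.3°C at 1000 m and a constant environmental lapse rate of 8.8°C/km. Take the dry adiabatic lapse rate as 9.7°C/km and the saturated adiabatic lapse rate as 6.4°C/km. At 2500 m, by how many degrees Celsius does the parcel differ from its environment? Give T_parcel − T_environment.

Parcel:
  1000 → 1500 m (dry, 9.7°C/km): ΔT = -9.7 × 0.5 = -4.85°C → T = 23.45°C
  1500 → 2500 m (saturated, 6.4°C/km): ΔT = -6.4 × 1 = -6.4°C → T = 17.05°C
Environment:
  1000 → 2500 m (environment, 8.8°C/km): ΔT = -8.8 × 1.5 = -13.2°C → T = 15.1°C
T_parcel − T_env = 17.05 − 15.1 = +1.95°C

+1.95°C (parcel warmer than environment)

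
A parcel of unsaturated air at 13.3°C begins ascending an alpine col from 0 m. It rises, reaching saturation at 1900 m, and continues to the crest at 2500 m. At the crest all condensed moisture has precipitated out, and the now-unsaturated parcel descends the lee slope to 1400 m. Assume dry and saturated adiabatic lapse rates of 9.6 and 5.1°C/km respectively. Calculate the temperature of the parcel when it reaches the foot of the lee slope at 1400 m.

From 0 m to 1900 m (dry): cools by 9.6 × 1.9 = 18.24°C, giving -4.94°C.
From 1900 m to 2500 m (saturated): cools by 5.1 × 0.6 = 3.06°C, giving -8°C.
From 2500 m to 1400 m (dry descent): warms by 9.6 × 1.1 = 10.56°C, giving 2.56°C.

2.56°C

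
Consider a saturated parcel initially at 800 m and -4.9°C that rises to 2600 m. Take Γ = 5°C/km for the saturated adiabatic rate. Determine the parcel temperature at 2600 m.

-13.9°C

800–2600 m, saturated adiabatic: Δz = 1.8 km ⇒ ΔT = -9°C; T = -13.9°C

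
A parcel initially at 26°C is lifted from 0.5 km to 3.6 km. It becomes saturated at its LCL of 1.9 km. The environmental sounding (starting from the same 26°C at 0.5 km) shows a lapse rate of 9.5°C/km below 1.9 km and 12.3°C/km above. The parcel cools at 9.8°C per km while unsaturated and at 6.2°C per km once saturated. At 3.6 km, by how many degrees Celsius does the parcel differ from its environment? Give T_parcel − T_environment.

Parcel:
  Dry to 1900 m: -9.8 × 1.4 km = -13.72°C, so T = 12.28°C.
  Saturated to 3600 m: -6.2 × 1.7 km = -10.54°C, so T = 1.74°C.
Environment:
  Environment, lower layer to 1900 m: -9.5 × 1.4 km = -13.3°C, so T = 12.7°C.
  Environment, upper layer to 3600 m: -12.3 × 1.7 km = -20.91°C, so T = -8.21°C.
T_parcel − T_env = 1.74 − (-8.21) = +9.95°C

+9.95°C (parcel warmer than environment)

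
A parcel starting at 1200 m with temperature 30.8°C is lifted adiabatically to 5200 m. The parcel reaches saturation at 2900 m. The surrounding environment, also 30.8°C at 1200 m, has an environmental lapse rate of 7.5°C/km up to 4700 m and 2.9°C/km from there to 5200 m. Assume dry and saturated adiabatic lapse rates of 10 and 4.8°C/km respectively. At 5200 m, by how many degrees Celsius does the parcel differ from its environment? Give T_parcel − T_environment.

-0.34°C (parcel cooler than environment)

Parcel:
  From 1200 m to 2900 m (dry): cools by 10 × 1.7 = 17°C, giving 13.8°C.
  From 2900 m to 5200 m (saturated): cools by 4.8 × 2.3 = 11.04°C, giving 2.76°C.
Environment:
  From 1200 m to 4700 m (environment, lower layer): cools by 7.5 × 3.5 = 26.25°C, giving 4.55°C.
  From 4700 m to 5200 m (environment, upper layer): cools by 2.9 × 0.5 = 1.45°C, giving 3.1°C.
T_parcel − T_env = 2.76 − 3.1 = -0.34°C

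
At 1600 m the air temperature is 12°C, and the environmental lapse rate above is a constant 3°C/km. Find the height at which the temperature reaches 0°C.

Height above start = (12 − 0) / 3 = 4 km
Altitude = 1600 m + 4000 m = 5600 m

5600 m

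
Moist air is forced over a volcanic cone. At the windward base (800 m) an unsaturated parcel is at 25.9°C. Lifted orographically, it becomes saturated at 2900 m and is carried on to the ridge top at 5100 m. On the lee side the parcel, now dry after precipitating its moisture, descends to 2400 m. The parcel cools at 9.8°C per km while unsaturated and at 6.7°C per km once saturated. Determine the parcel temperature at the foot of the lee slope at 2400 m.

17.04°C

From 800 m to 2900 m (dry): cools by 9.8 × 2.1 = 20.58°C, giving 5.32°C.
From 2900 m to 5100 m (saturated): cools by 6.7 × 2.2 = 14.74°C, giving -9.42°C.
From 5100 m to 2400 m (dry descent): warms by 9.8 × 2.7 = 26.46°C, giving 17.04°C.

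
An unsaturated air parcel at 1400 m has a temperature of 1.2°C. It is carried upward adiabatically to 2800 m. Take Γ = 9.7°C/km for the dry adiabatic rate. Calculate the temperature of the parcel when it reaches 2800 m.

-12.38°C

1400 → 2800 m (dry adiabatic, 9.7°C/km): ΔT = -9.7 × 1.4 = -13.58°C → T = -12.38°C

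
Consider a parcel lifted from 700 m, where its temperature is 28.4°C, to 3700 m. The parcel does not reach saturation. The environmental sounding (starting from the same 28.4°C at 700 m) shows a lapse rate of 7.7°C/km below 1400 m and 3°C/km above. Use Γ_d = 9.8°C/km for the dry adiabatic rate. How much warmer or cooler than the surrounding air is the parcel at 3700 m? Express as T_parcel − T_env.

Parcel:
  700 → 3700 m (dry, 9.8°C/km): ΔT = -9.8 × 3 = -29.4°C → T = -1°C
Environment:
  700 → 1400 m (environment, lower layer, 7.7°C/km): ΔT = -7.7 × 0.7 = -5.39°C → T = 23.01°C
  1400 → 3700 m (environment, upper layer, 3°C/km): ΔT = -3 × 2.3 = -6.9°C → T = 16.11°C
T_parcel − T_env = -1 − 16.11 = -17.11°C

-17.11°C (parcel cooler than environment)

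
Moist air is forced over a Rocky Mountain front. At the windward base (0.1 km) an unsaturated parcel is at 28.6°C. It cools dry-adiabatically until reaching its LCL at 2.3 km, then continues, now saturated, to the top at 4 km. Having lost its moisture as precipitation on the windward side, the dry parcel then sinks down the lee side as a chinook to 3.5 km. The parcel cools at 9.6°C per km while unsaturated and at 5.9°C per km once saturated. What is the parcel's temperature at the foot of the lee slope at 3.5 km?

2.25°C

From 100 m to 2300 m (dry): cools by 9.6 × 2.2 = 21.12°C, giving 7.48°C.
From 2300 m to 4000 m (saturated): cools by 5.9 × 1.7 = 10.03°C, giving -2.55°C.
From 4000 m to 3500 m (dry descent): warms by 9.6 × 0.5 = 4.8°C, giving 2.25°C.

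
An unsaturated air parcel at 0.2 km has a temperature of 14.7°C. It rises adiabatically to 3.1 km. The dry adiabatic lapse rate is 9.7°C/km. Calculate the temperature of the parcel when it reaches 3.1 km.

From 200 m to 3100 m (dry adiabatic): cools by 9.7 × 2.9 = 28.13°C, giving -13.43°C.

-13.43°C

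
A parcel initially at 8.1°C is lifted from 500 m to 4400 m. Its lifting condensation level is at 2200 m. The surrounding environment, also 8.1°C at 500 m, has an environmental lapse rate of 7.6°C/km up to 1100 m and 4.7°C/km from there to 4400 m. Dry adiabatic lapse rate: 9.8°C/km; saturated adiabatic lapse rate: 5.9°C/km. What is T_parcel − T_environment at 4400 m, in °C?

-9.57°C (parcel cooler than environment)

Parcel:
  From 500 m to 2200 m (dry): cools by 9.8 × 1.7 = 16.66°C, giving -8.56°C.
  From 2200 m to 4400 m (saturated): cools by 5.9 × 2.2 = 12.98°C, giving -21.54°C.
Environment:
  From 500 m to 1100 m (environment, lower layer): cools by 7.6 × 0.6 = 4.56°C, giving 3.54°C.
  From 1100 m to 4400 m (environment, upper layer): cools by 4.7 × 3.3 = 15.51°C, giving -11.97°C.
T_parcel − T_env = -21.54 − (-11.97) = -9.57°C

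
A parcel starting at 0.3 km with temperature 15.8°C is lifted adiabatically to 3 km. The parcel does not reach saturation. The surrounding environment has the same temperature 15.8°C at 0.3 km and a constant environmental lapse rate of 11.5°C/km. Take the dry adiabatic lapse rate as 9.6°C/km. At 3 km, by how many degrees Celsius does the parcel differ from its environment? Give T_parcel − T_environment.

+5.13°C (parcel warmer than environment)

Parcel:
  Dry to 3000 m: -9.6 × 2.7 km = -25.92°C, so T = -10.12°C.
Environment:
  Environment to 3000 m: -11.5 × 2.7 km = -31.05°C, so T = -15.25°C.
T_parcel − T_env = -10.12 − (-15.25) = +5.13°C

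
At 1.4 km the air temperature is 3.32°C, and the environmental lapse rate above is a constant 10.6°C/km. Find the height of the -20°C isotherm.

Height above start = (3.32 − (-20)) / 10.6 = 2.2 km
Altitude = 1400 m + 2200 m = 3600 m

3.6 km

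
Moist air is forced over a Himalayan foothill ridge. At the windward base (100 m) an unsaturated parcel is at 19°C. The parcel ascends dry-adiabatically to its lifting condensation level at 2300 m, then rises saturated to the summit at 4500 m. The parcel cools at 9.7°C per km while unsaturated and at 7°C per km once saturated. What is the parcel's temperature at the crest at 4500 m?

-17.74°C

100 → 2300 m (dry, 9.7°C/km): ΔT = -9.7 × 2.2 = -21.34°C → T = -2.34°C
2300 → 4500 m (saturated, 7°C/km): ΔT = -7 × 2.2 = -15.4°C → T = -17.74°C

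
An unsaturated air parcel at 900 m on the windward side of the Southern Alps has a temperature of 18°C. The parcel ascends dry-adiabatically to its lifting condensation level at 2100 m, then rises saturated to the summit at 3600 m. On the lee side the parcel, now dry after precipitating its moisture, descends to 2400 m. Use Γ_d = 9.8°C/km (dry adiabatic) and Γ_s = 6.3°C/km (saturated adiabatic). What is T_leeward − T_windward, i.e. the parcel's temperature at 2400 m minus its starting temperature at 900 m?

From 900 m to 2100 m (dry): cools by 9.8 × 1.2 = 11.76°C, giving 6.24°C.
From 2100 m to 3600 m (saturated): cools by 6.3 × 1.5 = 9.45°C, giving -3.21°C.
From 3600 m to 2400 m (dry descent): warms by 9.8 × 1.2 = 11.76°C, giving 8.55°C.
Net change vs windward start: 8.55 − 18 = -9.45°C

-9.45°C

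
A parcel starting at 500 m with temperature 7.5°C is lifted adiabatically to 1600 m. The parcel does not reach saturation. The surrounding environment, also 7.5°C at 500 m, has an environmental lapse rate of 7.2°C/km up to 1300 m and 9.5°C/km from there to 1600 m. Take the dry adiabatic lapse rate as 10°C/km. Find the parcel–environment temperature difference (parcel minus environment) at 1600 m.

-2.39°C (parcel cooler than environment)

Parcel:
  500–1600 m, dry: Δz = 1.1 km ⇒ ΔT = -11°C; T = -3.5°C
Environment:
  500–1300 m, environment, lower layer: Δz = 0.8 km ⇒ ΔT = -5.76°C; T = 1.74°C
  1300–1600 m, environment, upper layer: Δz = 0.3 km ⇒ ΔT = -2.85°C; T = -1.11°C
T_parcel − T_env = -3.5 − (-1.11) = -2.39°C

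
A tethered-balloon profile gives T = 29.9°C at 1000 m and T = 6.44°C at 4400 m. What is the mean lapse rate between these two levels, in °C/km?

6.9°C/km

Γ = −ΔT/Δz = (29.9 − 6.44) / (4400 − 1000) m
  = 23.46°C / 3.4 km = 6.9°C/km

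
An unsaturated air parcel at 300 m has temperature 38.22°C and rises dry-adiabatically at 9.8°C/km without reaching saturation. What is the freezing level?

4200 m

Height above start = (38.22 − 0) / 9.8 = 3.9 km
Altitude = 300 m + 3900 m = 4200 m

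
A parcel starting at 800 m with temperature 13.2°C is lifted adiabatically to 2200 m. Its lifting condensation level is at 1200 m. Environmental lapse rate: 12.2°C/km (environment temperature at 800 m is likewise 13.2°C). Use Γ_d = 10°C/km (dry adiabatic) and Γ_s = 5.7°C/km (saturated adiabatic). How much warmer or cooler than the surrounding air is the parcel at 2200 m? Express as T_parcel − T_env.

Parcel:
  800–1200 m, dry: Δz = 0.4 km ⇒ ΔT = -4°C; T = 9.2°C
  1200–2200 m, saturated: Δz = 1 km ⇒ ΔT = -5.7°C; T = 3.5°C
Environment:
  800–2200 m, environment: Δz = 1.4 km ⇒ ΔT = -17.08°C; T = -3.88°C
T_parcel − T_env = 3.5 − (-3.88) = +7.38°C

+7.38°C (parcel warmer than environment)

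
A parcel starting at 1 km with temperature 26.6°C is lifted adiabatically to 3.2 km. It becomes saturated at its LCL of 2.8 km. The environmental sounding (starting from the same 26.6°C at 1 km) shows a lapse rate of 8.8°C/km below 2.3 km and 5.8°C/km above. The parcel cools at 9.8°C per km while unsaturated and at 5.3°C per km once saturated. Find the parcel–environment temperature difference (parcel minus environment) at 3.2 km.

Parcel:
  1000–2800 m, dry: Δz = 1.8 km ⇒ ΔT = -17.64°C; T = 8.96°C
  2800–3200 m, saturated: Δz = 0.4 km ⇒ ΔT = -2.12°C; T = 6.84°C
Environment:
  1000–2300 m, environment, lower layer: Δz = 1.3 km ⇒ ΔT = -11.44°C; T = 15.16°C
  2300–3200 m, environment, upper layer: Δz = 0.9 km ⇒ ΔT = -5.22°C; T = 9.94°C
T_parcel − T_env = 6.84 − 9.94 = -3.1°C

-3.1°C (parcel cooler than environment)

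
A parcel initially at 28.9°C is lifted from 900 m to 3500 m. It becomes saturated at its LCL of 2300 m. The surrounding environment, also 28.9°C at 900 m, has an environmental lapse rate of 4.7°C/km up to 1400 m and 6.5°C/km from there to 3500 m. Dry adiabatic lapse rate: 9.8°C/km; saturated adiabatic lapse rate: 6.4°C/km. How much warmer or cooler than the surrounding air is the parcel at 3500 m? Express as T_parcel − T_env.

-5.4°C (parcel cooler than environment)

Parcel:
  From 900 m to 2300 m (dry): cools by 9.8 × 1.4 = 13.72°C, giving 15.18°C.
  From 2300 m to 3500 m (saturated): cools by 6.4 × 1.2 = 7.68°C, giving 7.5°C.
Environment:
  From 900 m to 1400 m (environment, lower layer): cools by 4.7 × 0.5 = 2.35°C, giving 26.55°C.
  From 1400 m to 3500 m (environment, upper layer): cools by 6.5 × 2.1 = 13.65°C, giving 12.9°C.
T_parcel − T_env = 7.5 − 12.9 = -5.4°C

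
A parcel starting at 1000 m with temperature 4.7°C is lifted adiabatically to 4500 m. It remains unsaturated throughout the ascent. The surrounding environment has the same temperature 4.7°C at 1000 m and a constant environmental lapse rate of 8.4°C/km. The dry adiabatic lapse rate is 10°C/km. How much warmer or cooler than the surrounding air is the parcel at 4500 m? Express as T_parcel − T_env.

Parcel:
  1000 → 4500 m (dry, 10°C/km): ΔT = -10 × 3.5 = -35°C → T = -30.3°C
Environment:
  1000 → 4500 m (environment, 8.4°C/km): ΔT = -8.4 × 3.5 = -29.4°C → T = -24.7°C
T_parcel − T_env = -30.3 − (-24.7) = -5.6°C

-5.6°C (parcel cooler than environment)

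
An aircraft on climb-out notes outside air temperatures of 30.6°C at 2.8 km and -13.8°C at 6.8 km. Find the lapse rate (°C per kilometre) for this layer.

11.1°C/km

Γ = −ΔT/Δz = (30.6 − (-13.8)) / (6800 − 2800) m
  = 44.4°C / 4 km = 11.1°C/km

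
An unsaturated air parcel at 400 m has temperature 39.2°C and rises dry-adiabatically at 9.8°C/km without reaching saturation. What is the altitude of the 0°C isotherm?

4400 m

Height above start = (39.2 − 0) / 9.8 = 4 km
Altitude = 400 m + 4000 m = 4400 m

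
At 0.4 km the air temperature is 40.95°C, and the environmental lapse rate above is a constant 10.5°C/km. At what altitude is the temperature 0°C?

Height above start = (40.95 − 0) / 10.5 = 3.9 km
Altitude = 400 m + 3900 m = 4300 m

4.3 km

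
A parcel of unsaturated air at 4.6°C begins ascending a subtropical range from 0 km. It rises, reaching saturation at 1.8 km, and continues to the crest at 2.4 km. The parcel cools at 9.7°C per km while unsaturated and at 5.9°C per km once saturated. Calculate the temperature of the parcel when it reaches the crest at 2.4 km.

-16.4°C

0 → 1800 m (dry, 9.7°C/km): ΔT = -9.7 × 1.8 = -17.46°C → T = -12.86°C
1800 → 2400 m (saturated, 5.9°C/km): ΔT = -5.9 × 0.6 = -3.54°C → T = -16.4°C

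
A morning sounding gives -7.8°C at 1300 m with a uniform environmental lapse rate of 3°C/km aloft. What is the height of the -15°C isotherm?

3700 m

Height above start = (-7.8 − (-15)) / 3 = 2.4 km
Altitude = 1300 m + 2400 m = 3700 m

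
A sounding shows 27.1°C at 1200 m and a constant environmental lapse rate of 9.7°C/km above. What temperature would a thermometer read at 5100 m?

1200–5100 m, environmental: Δz = 3.9 km ⇒ ΔT = -37.83°C; T = -10.73°C

-10.73°C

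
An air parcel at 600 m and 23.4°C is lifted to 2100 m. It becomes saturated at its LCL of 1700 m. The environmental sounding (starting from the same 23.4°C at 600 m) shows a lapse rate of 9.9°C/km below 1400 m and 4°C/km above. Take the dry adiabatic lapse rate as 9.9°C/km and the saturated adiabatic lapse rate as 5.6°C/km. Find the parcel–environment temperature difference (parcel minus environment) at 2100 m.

Parcel:
  From 600 m to 1700 m (dry): cools by 9.9 × 1.1 = 10.89°C, giving 12.51°C.
  From 1700 m to 2100 m (saturated): cools by 5.6 × 0.4 = 2.24°C, giving 10.27°C.
Environment:
  From 600 m to 1400 m (environment, lower layer): cools by 9.9 × 0.8 = 7.92°C, giving 15.48°C.
  From 1400 m to 2100 m (environment, upper layer): cools by 4 × 0.7 = 2.8°C, giving 12.68°C.
T_parcel − T_env = 10.27 − 12.68 = -2.41°C

-2.41°C (parcel cooler than environment)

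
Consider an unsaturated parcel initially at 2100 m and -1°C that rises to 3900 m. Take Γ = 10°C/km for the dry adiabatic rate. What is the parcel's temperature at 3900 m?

Dry adiabatic to 3900 m: -10 × 1.8 km = -18°C, so T = -19°C.

-19°C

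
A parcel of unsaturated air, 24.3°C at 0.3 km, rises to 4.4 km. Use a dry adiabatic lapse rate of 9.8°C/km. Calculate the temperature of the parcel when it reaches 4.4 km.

300–4400 m, dry adiabatic: Δz = 4.1 km ⇒ ΔT = -40.18°C; T = -15.88°C

-15.88°C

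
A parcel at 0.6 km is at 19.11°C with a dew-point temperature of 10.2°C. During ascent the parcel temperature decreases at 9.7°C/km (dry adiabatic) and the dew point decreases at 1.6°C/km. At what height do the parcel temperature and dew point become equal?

T and T_d converge at 9.7 − 1.6 = 8.1°C per km
Height above start = (19.11 − 10.2) / 8.1 = 1.1 km
LCL altitude = 600 m + 1100 m = 1700 m

1.7 km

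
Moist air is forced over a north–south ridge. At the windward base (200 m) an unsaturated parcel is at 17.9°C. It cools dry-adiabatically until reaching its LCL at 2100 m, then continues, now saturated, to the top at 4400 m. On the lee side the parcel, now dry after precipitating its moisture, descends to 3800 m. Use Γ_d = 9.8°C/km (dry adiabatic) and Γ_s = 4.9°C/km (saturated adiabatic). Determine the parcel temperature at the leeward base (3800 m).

-6.11°C

200–2100 m, dry: Δz = 1.9 km ⇒ ΔT = -18.62°C; T = -0.72°C
2100–4400 m, saturated: Δz = 2.3 km ⇒ ΔT = -11.27°C; T = -11.99°C
4400–3800 m, dry descent: Δz = 0.6 km ⇒ ΔT = +5.88°C; T = -6.11°C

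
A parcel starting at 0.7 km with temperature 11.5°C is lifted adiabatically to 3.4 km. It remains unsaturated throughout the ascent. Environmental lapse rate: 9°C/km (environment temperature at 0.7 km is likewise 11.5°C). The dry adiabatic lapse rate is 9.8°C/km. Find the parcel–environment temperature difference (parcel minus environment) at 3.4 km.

-2.16°C (parcel cooler than environment)

Parcel:
  700–3400 m, dry: Δz = 2.7 km ⇒ ΔT = -26.46°C; T = -14.96°C
Environment:
  700–3400 m, environment: Δz = 2.7 km ⇒ ΔT = -24.3°C; T = -12.8°C
T_parcel − T_env = -14.96 − (-12.8) = -2.16°C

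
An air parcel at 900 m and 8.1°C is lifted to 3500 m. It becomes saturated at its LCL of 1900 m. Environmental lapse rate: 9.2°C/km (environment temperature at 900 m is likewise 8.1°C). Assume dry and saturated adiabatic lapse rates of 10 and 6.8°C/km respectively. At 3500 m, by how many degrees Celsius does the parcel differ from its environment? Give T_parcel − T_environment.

Parcel:
  From 900 m to 1900 m (dry): cools by 10 × 1 = 10°C, giving -1.9°C.
  From 1900 m to 3500 m (saturated): cools by 6.8 × 1.6 = 10.88°C, giving -12.78°C.
Environment:
  From 900 m to 3500 m (environment): cools by 9.2 × 2.6 = 23.92°C, giving -15.82°C.
T_parcel − T_env = -12.78 − (-15.82) = +3.04°C

+3.04°C (parcel warmer than environment)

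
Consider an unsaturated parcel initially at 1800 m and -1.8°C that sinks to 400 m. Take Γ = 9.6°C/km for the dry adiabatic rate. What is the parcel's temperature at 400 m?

1800–400 m, dry adiabatic: Δz = 1.4 km ⇒ ΔT = +13.44°C; T = 11.64°C

11.64°C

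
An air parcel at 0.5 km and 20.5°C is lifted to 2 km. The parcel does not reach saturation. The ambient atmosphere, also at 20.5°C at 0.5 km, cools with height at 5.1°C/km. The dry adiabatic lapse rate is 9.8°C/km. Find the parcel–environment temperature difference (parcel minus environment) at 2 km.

Parcel:
  From 500 m to 2000 m (dry): cools by 9.8 × 1.5 = 14.7°C, giving 5.8°C.
Environment:
  From 500 m to 2000 m (environment): cools by 5.1 × 1.5 = 7.65°C, giving 12.85°C.
T_parcel − T_env = 5.8 − 12.85 = -7.05°C

-7.05°C (parcel cooler than environment)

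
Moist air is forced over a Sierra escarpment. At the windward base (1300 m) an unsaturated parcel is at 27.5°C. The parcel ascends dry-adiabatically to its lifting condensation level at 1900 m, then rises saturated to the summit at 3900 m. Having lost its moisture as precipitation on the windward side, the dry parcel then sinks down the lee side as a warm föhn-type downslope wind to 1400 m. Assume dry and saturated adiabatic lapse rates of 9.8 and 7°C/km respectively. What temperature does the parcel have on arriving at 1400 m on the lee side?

32.12°C

1300–1900 m, dry: Δz = 0.6 km ⇒ ΔT = -5.88°C; T = 21.62°C
1900–3900 m, saturated: Δz = 2 km ⇒ ΔT = -14°C; T = 7.62°C
3900–1400 m, dry descent: Δz = 2.5 km ⇒ ΔT = +24.5°C; T = 32.12°C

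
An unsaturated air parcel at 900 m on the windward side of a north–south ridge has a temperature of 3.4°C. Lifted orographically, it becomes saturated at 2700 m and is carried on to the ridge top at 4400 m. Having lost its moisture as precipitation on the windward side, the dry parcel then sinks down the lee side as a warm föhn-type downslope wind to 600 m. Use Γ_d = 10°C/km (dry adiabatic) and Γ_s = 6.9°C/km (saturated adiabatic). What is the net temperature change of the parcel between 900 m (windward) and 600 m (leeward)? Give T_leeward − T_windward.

Dry to 2700 m: -10 × 1.8 km = -18°C, so T = -14.6°C.
Saturated to 4400 m: -6.9 × 1.7 km = -11.73°C, so T = -26.33°C.
Dry descent to 600 m: +10 × 3.8 km = +38°C, so T = 11.67°C.
Net change vs windward start: 11.67 − 3.4 = +8.27°C

+8.27°C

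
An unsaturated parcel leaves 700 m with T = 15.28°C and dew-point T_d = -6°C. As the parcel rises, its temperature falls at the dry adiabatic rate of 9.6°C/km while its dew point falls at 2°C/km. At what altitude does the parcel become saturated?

3500 m

T and T_d converge at 9.6 − 2 = 7.6°C per km
Height above start = (15.28 − (-6)) / 7.6 = 2.8 km
LCL altitude = 700 m + 2800 m = 3500 m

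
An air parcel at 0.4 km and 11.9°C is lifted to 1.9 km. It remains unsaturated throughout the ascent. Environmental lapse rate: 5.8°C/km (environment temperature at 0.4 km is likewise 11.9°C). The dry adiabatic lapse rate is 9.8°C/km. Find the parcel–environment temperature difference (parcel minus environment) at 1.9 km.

-6°C (parcel cooler than environment)

Parcel:
  400–1900 m, dry: Δz = 1.5 km ⇒ ΔT = -14.7°C; T = -2.8°C
Environment:
  400–1900 m, environment: Δz = 1.5 km ⇒ ΔT = -8.7°C; T = 3.2°C
T_parcel − T_env = -2.8 − 3.2 = -6°C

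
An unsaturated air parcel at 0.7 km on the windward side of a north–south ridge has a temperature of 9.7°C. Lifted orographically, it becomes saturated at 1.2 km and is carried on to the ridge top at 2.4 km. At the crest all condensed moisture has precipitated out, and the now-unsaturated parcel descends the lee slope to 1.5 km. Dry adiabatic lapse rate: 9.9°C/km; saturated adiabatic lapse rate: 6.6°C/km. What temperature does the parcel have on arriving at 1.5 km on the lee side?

Dry to 1200 m: -9.9 × 0.5 km = -4.95°C, so T = 4.75°C.
Saturated to 2400 m: -6.6 × 1.2 km = -7.92°C, so T = -3.17°C.
Dry descent to 1500 m: +9.9 × 0.9 km = +8.91°C, so T = 5.74°C.

5.74°C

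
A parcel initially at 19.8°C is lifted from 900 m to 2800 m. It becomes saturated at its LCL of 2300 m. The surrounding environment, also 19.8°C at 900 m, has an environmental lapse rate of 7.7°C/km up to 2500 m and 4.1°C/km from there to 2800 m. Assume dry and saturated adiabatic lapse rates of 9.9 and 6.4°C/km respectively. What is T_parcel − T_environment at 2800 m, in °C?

Parcel:
  900–2300 m, dry: Δz = 1.4 km ⇒ ΔT = -13.86°C; T = 5.94°C
  2300–2800 m, saturated: Δz = 0.5 km ⇒ ΔT = -3.2°C; T = 2.74°C
Environment:
  900–2500 m, environment, lower layer: Δz = 1.6 km ⇒ ΔT = -12.32°C; T = 7.48°C
  2500–2800 m, environment, upper layer: Δz = 0.3 km ⇒ ΔT = -1.23°C; T = 6.25°C
T_parcel − T_env = 2.74 − 6.25 = -3.51°C

-3.51°C (parcel cooler than environment)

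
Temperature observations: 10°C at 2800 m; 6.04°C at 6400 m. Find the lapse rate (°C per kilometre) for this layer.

Γ = −ΔT/Δz = (10 − 6.04) / (6400 − 2800) m
  = 3.96°C / 3.6 km = 1.1°C/km

1.1°C/km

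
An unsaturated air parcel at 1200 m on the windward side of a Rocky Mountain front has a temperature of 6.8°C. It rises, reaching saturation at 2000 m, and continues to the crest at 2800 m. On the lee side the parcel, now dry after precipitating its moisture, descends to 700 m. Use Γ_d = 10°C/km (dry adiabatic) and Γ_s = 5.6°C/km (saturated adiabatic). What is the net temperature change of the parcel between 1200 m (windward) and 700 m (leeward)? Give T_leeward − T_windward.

+8.52°C

1200 → 2000 m (dry, 10°C/km): ΔT = -10 × 0.8 = -8°C → T = -1.2°C
2000 → 2800 m (saturated, 5.6°C/km): ΔT = -5.6 × 0.8 = -4.48°C → T = -5.68°C
2800 → 700 m (dry descent, 10°C/km): ΔT = +10 × 2.1 = +21°C → T = 15.32°C
Net change vs windward start: 15.32 − 6.8 = +8.52°C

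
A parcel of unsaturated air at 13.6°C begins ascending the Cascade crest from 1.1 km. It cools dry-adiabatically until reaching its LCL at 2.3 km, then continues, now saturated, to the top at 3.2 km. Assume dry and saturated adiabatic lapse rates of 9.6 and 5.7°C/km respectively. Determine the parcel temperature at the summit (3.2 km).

-3.05°C

Dry to 2300 m: -9.6 × 1.2 km = -11.52°C, so T = 2.08°C.
Saturated to 3200 m: -5.7 × 0.9 km = -5.13°C, so T = -3.05°C.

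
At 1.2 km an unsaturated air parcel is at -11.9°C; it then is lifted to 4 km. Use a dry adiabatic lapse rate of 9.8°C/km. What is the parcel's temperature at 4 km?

From 1200 m to 4000 m (dry adiabatic): cools by 9.8 × 2.8 = 27.44°C, giving -39.34°C.

-39.34°C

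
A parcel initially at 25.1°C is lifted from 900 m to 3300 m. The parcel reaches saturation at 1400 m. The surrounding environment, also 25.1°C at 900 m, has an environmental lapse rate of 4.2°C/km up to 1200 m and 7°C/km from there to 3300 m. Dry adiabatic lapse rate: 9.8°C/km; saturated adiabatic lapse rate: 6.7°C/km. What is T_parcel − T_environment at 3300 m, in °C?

Parcel:
  Dry to 1400 m: -9.8 × 0.5 km = -4.9°C, so T = 20.2°C.
  Saturated to 3300 m: -6.7 × 1.9 km = -12.73°C, so T = 7.47°C.
Environment:
  Environment, lower layer to 1200 m: -4.2 × 0.3 km = -1.26°C, so T = 23.84°C.
  Environment, upper layer to 3300 m: -7 × 2.1 km = -14.7°C, so T = 9.14°C.
T_parcel − T_env = 7.47 − 9.14 = -1.67°C

-1.67°C (parcel cooler than environment)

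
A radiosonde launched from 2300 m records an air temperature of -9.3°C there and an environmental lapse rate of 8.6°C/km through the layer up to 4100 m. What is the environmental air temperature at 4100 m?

2300 → 4100 m (environmental, 8.6°C/km): ΔT = -8.6 × 1.8 = -15.48°C → T = -24.78°C

-24.78°C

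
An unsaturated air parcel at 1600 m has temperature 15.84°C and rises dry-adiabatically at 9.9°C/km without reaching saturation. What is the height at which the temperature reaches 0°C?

3200 m

Height above start = (15.84 − 0) / 9.9 = 1.6 km
Altitude = 1600 m + 1600 m = 3200 m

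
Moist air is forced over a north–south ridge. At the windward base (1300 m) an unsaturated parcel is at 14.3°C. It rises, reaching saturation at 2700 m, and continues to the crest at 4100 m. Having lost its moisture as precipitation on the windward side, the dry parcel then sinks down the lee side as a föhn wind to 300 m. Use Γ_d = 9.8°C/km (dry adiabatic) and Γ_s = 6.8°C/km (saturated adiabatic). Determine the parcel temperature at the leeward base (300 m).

From 1300 m to 2700 m (dry): cools by 9.8 × 1.4 = 13.72°C, giving 0.58°C.
From 2700 m to 4100 m (saturated): cools by 6.8 × 1.4 = 9.52°C, giving -8.94°C.
From 4100 m to 300 m (dry descent): warms by 9.8 × 3.8 = 37.24°C, giving 28.3°C.

28.3°C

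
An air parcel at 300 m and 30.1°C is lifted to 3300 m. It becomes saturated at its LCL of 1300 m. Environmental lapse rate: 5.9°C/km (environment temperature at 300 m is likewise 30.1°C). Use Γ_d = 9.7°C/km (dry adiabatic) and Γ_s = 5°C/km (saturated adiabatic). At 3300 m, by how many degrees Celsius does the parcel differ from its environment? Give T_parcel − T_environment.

-2°C (parcel cooler than environment)

Parcel:
  Dry to 1300 m: -9.7 × 1 km = -9.7°C, so T = 20.4°C.
  Saturated to 3300 m: -5 × 2 km = -10°C, so T = 10.4°C.
Environment:
  Environment to 3300 m: -5.9 × 3 km = -17.7°C, so T = 12.4°C.
T_parcel − T_env = 10.4 − 12.4 = -2°C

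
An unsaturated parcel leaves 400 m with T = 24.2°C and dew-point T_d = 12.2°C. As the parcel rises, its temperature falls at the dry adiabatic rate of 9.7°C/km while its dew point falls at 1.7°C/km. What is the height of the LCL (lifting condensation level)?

T and T_d converge at 9.7 − 1.7 = 8°C per km
Height above start = (24.2 − 12.2) / 8 = 1.5 km
LCL altitude = 400 m + 1500 m = 1900 m

1900 m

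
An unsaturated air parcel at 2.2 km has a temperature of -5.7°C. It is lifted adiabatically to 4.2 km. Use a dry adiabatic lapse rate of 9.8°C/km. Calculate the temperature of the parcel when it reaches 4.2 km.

From 2200 m to 4200 m (dry adiabatic): cools by 9.8 × 2 = 19.6°C, giving -25.3°C.

-25.3°C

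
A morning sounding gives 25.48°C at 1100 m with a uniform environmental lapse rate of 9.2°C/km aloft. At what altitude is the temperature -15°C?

Height above start = (25.48 − (-15)) / 9.2 = 4.4 km
Altitude = 1100 m + 4400 m = 5500 m

5500 m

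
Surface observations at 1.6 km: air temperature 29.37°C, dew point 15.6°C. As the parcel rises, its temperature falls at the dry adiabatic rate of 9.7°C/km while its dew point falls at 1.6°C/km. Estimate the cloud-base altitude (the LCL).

3.3 km

T and T_d converge at 9.7 − 1.6 = 8.1°C per km
Height above start = (29.37 − 15.6) / 8.1 = 1.7 km
LCL altitude = 1600 m + 1700 m = 3300 m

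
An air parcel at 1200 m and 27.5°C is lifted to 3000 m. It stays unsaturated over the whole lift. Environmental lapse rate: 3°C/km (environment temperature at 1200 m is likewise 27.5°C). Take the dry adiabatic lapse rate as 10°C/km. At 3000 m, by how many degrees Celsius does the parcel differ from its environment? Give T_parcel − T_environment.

-12.6°C (parcel cooler than environment)

Parcel:
  1200 → 3000 m (dry, 10°C/km): ΔT = -10 × 1.8 = -18°C → T = 9.5°C
Environment:
  1200 → 3000 m (environment, 3°C/km): ΔT = -3 × 1.8 = -5.4°C → T = 22.1°C
T_parcel − T_env = 9.5 − 22.1 = -12.6°C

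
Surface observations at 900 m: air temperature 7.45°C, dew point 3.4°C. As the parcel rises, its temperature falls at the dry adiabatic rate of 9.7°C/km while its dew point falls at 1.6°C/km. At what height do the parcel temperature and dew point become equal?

T and T_d converge at 9.7 − 1.6 = 8.1°C per km
Height above start = (7.45 − 3.4) / 8.1 = 0.5 km
LCL altitude = 900 m + 500 m = 1400 m

1400 m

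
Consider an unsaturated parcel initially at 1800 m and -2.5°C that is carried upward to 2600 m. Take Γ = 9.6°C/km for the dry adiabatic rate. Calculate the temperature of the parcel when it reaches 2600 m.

-10.18°C

1800 → 2600 m (dry adiabatic, 9.6°C/km): ΔT = -9.6 × 0.8 = -7.68°C → T = -10.18°C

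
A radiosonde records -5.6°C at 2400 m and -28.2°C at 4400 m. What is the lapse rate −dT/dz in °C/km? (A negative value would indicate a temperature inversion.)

Γ = −ΔT/Δz = (-5.6 − (-28.2)) / (4400 − 2400) m
  = 22.6°C / 2 km = 11.3°C/km

11.3°C/km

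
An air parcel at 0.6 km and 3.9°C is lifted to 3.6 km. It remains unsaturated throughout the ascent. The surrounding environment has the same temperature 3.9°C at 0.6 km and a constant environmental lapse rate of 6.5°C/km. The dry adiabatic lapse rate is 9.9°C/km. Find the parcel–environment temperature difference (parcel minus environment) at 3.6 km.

-10.2°C (parcel cooler than environment)

Parcel:
  600–3600 m, dry: Δz = 3 km ⇒ ΔT = -29.7°C; T = -25.8°C
Environment:
  600–3600 m, environment: Δz = 3 km ⇒ ΔT = -19.5°C; T = -15.6°C
T_parcel − T_env = -25.8 − (-15.6) = -10.2°C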